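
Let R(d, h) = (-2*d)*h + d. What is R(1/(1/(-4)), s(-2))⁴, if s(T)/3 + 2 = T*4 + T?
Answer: 7269949696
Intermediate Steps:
s(T) = -6 + 15*T (s(T) = -6 + 3*(T*4 + T) = -6 + 3*(4*T + T) = -6 + 3*(5*T) = -6 + 15*T)
R(d, h) = d - 2*d*h (R(d, h) = -2*d*h + d = d - 2*d*h)
R(1/(1/(-4)), s(-2))⁴ = ((1 - 2*(-6 + 15*(-2)))/(1/(-4)))⁴ = ((1 - 2*(-6 - 30))/(-¼))⁴ = (-4*(1 - 2*(-36)))⁴ = (-4*(1 + 72))⁴ = (-4*73)⁴ = (-292)⁴ = 7269949696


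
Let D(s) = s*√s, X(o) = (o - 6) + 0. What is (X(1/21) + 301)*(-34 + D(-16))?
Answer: -210664/21 - 396544*I/21 ≈ -10032.0 - 18883.0*I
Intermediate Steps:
X(o) = -6 + o (X(o) = (-6 + o) + 0 = -6 + o)
D(s) = s^(3/2)
(X(1/21) + 301)*(-34 + D(-16)) = ((-6 + 1/21) + 301)*(-34 + (-16)^(3/2)) = ((-6 + 1/21) + 301)*(-34 - 64*I) = (-125/21 + 301)*(-34 - 64*I) = 6196*(-34 - 64*I)/21 = -210664/21 - 396544*I/21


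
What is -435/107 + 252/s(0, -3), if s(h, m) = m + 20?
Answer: 19569/1819 ≈ 10.758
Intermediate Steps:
s(h, m) = 20 + m
-435/107 + 252/s(0, -3) = -435/107 + 252/(20 - 3) = -435*1/107 + 252/17 = -435/107 + 252*(1/17) = -435/107 + 252/17 = 19569/1819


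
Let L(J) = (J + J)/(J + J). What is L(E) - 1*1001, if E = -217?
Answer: -1000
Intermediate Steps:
L(J) = 1 (L(J) = (2*J)/((2*J)) = (2*J)*(1/(2*J)) = 1)
L(E) - 1*1001 = 1 - 1*1001 = 1 - 1001 = -1000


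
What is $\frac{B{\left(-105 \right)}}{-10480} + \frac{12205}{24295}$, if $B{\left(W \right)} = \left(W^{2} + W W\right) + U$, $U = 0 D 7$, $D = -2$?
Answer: $- \frac{8155927}{5092232} \approx -1.6016$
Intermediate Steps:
$U = 0$ ($U = 0 \left(-2\right) 7 = 0 \cdot 7 = 0$)
$B{\left(W \right)} = 2 W^{2}$ ($B{\left(W \right)} = \left(W^{2} + W W\right) + 0 = \left(W^{2} + W^{2}\right) + 0 = 2 W^{2} + 0 = 2 W^{2}$)
$\frac{B{\left(-105 \right)}}{-10480} + \frac{12205}{24295} = \frac{2 \left(-105\right)^{2}}{-10480} + \frac{12205}{24295} = 2 \cdot 11025 \left(- \frac{1}{10480}\right) + 12205 \cdot \frac{1}{24295} = 22050 \left(- \frac{1}{10480}\right) + \frac{2441}{4859} = - \frac{2205}{1048} + \frac{2441}{4859} = - \frac{8155927}{5092232}$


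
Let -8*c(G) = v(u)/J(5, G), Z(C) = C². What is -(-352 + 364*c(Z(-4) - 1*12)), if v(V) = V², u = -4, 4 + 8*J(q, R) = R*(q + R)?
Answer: 534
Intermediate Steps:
J(q, R) = -½ + R*(R + q)/8 (J(q, R) = -½ + (R*(q + R))/8 = -½ + (R*(R + q))/8 = -½ + R*(R + q)/8)
c(G) = -2/(-½ + G²/8 + 5*G/8) (c(G) = -(-4)²/(8*(-½ + G²/8 + (⅛)*G*5)) = -2/(-½ + G²/8 + 5*G/8))
-(-352 + 364*c(Z(-4) - 1*12)) = -(-352 + 364*(-16/(-4 + ((-4)² - 1*12)² + 5*((-4)² - 1*12)))) = -(-352 + 364*(-16/(-4 + (16 - 12)² + 5*(16 - 12)))) = -(-352 + 364*(-16/(-4 + 4² + 5*4))) = -(-352 + 364*(-16/(-4 + 16 + 20))) = -(-352 + 364*(-16/32)) = -(-352 + 364*(-16*1/32)) = -(-352 + 364*(-½)) = -(-352 - 182) = -1*(-534) = 534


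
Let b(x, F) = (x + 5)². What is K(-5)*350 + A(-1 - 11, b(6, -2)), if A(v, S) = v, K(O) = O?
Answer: -1762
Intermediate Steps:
b(x, F) = (5 + x)²
K(-5)*350 + A(-1 - 11, b(6, -2)) = -5*350 + (-1 - 11) = -1750 - 12 = -1762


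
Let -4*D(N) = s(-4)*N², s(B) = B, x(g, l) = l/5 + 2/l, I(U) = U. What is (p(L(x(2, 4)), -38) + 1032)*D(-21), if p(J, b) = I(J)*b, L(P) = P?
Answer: 2166633/5 ≈ 4.3333e+5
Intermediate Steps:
x(g, l) = 2/l + l/5 (x(g, l) = l*(⅕) + 2/l = l/5 + 2/l = 2/l + l/5)
p(J, b) = J*b
D(N) = N² (D(N) = -(-1)*N² = N²)
(p(L(x(2, 4)), -38) + 1032)*D(-21) = ((2/4 + (⅕)*4)*(-38) + 1032)*(-21)² = ((2*(¼) + ⅘)*(-38) + 1032)*441 = ((½ + ⅘)*(-38) + 1032)*441 = ((13/10)*(-38) + 1032)*441 = (-247/5 + 1032)*441 = (4913/5)*441 = 2166633/5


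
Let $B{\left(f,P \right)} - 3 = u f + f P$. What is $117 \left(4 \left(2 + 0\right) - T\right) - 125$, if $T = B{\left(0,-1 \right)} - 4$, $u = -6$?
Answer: $928$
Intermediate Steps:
$B{\left(f,P \right)} = 3 - 6 f + P f$ ($B{\left(f,P \right)} = 3 + \left(- 6 f + f P\right) = 3 + \left(- 6 f + P f\right) = 3 - 6 f + P f$)
$T = -1$ ($T = \left(3 - 0 - 0\right) - 4 = \left(3 + 0 + 0\right) - 4 = 3 - 4 = -1$)
$117 \left(4 \left(2 + 0\right) - T\right) - 125 = 117 \left(4 \left(2 + 0\right) - -1\right) - 125 = 117 \left(4 \cdot 2 + 1\right) - 125 = 117 \left(8 + 1\right) - 125 = 117 \cdot 9 - 125 = 1053 - 125 = 928$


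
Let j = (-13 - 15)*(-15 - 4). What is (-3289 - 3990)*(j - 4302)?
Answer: 27441830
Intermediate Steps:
j = 532 (j = -28*(-19) = 532)
(-3289 - 3990)*(j - 4302) = (-3289 - 3990)*(532 - 4302) = -7279*(-3770) = 27441830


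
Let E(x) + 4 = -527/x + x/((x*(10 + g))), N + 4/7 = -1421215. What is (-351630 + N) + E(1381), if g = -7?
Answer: -51414411821/29001 ≈ -1.7729e+6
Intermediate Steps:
N = -9948509/7 (N = -4/7 - 1421215 = -9948509/7 ≈ -1.4212e+6)
E(x) = -11/3 - 527/x (E(x) = -4 + (-527/x + x/((x*(10 - 7)))) = -4 + (-527/x + x/((x*3))) = -4 + (-527/x + x/((3*x))) = -4 + (-527/x + x*(1/(3*x))) = -4 + (-527/x + 1/3) = -4 + (1/3 - 527/x) = -11/3 - 527/x)
(-351630 + N) + E(1381) = (-351630 - 9948509/7) + (-11/3 - 527/1381) = -12409919/7 + (-11/3 - 527*1/1381) = -12409919/7 + (-11/3 - 527/1381) = -12409919/7 - 16772/4143 = -51414411821/29001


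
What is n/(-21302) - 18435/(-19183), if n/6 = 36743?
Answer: -1918171722/204318133 ≈ -9.3882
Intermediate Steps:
n = 220458 (n = 6*36743 = 220458)
n/(-21302) - 18435/(-19183) = 220458/(-21302) - 18435/(-19183) = 220458*(-1/21302) - 18435*(-1/19183) = -110229/10651 + 18435/19183 = -1918171722/204318133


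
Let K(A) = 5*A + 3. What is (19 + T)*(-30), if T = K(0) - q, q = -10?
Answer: -960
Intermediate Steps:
K(A) = 3 + 5*A
T = 13 (T = (3 + 5*0) - 1*(-10) = (3 + 0) + 10 = 3 + 10 = 13)
(19 + T)*(-30) = (19 + 13)*(-30) = 32*(-30) = -960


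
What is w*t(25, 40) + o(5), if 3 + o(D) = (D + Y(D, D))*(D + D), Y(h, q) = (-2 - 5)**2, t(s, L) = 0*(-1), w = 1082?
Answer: 537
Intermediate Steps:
t(s, L) = 0
Y(h, q) = 49 (Y(h, q) = (-7)**2 = 49)
o(D) = -3 + 2*D*(49 + D) (o(D) = -3 + (D + 49)*(D + D) = -3 + (49 + D)*(2*D) = -3 + 2*D*(49 + D))
w*t(25, 40) + o(5) = 1082*0 + (-3 + 2*5**2 + 98*5) = 0 + (-3 + 2*25 + 490) = 0 + (-3 + 50 + 490) = 0 + 537 = 537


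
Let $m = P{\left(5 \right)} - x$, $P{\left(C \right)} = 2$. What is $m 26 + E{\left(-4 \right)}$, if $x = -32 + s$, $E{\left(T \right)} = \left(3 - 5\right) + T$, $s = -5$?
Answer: $1008$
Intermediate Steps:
$E{\left(T \right)} = -2 + T$
$x = -37$ ($x = -32 - 5 = -37$)
$m = 39$ ($m = 2 - -37 = 2 + 37 = 39$)
$m 26 + E{\left(-4 \right)} = 39 \cdot 26 - 6 = 1014 - 6 = 1008$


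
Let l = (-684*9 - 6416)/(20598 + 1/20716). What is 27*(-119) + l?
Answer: -1371273788549/426708169 ≈ -3213.6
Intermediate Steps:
l = -260441552/426708169 (l = (-6156 - 6416)/(20598 + 1/20716) = -12572/426708169/20716 = -12572*20716/426708169 = -260441552/426708169 ≈ -0.61035)
27*(-119) + l = 27*(-119) - 260441552/426708169 = -3213 - 260441552/426708169 = -1371273788549/426708169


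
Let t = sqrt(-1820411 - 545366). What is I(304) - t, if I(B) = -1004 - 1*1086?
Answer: -2090 - I*sqrt(2365777) ≈ -2090.0 - 1538.1*I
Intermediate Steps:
I(B) = -2090 (I(B) = -1004 - 1086 = -2090)
t = I*sqrt(2365777) (t = sqrt(-2365777) = I*sqrt(2365777) ≈ 1538.1*I)
I(304) - t = -2090 - I*sqrt(2365777)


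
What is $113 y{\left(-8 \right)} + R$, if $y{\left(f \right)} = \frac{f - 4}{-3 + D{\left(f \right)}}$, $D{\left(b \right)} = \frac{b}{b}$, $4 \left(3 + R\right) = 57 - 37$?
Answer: $680$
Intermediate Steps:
$R = 2$ ($R = -3 + \frac{57 - 37}{4} = -3 + \frac{1}{4} \cdot 20 = -3 + 5 = 2$)
$D{\left(b \right)} = 1$
$y{\left(f \right)} = 2 - \frac{f}{2}$ ($y{\left(f \right)} = \frac{f - 4}{-3 + 1} = \frac{-4 + f}{-2} = \left(-4 + f\right) \left(- \frac{1}{2}\right) = 2 - \frac{f}{2}$)
$113 y{\left(-8 \right)} + R = 113 \left(2 - -4\right) + 2 = 113 \left(2 + 4\right) + 2 = 113 \cdot 6 + 2 = 678 + 2 = 680$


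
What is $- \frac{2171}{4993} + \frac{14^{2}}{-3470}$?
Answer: $- \frac{4255999}{8662855} \approx -0.49129$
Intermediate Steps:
$- \frac{2171}{4993} + \frac{14^{2}}{-3470} = \left(-2171\right) \frac{1}{4993} + 196 \left(- \frac{1}{3470}\right) = - \frac{2171}{4993} - \frac{98}{1735} = - \frac{4255999}{8662855}$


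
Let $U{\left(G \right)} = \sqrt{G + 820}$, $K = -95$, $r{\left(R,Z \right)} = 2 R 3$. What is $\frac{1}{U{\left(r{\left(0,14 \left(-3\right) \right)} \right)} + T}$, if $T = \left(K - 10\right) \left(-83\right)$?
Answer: $\frac{1743}{15190081} - \frac{2 \sqrt{205}}{75950405} \approx 0.00011437$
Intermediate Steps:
$r{\left(R,Z \right)} = 6 R$
$T = 8715$ ($T = \left(-95 - 10\right) \left(-83\right) = \left(-105\right) \left(-83\right) = 8715$)
$U{\left(G \right)} = \sqrt{820 + G}$
$\frac{1}{U{\left(r{\left(0,14 \left(-3\right) \right)} \right)} + T} = \frac{1}{\sqrt{820 + 6 \cdot 0} + 8715} = \frac{1}{\sqrt{820 + 0} + 8715} = \frac{1}{\sqrt{820} + 8715} = \frac{1}{2 \sqrt{205} + 8715} = \frac{1}{8715 + 2 \sqrt{205}}$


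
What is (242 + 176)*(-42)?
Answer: -17556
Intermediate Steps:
(242 + 176)*(-42) = 418*(-42) = -17556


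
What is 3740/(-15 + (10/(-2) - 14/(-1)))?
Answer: -1870/3 ≈ -623.33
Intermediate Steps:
3740/(-15 + (10/(-2) - 14/(-1))) = 3740/(-15 + (10*(-½) - 14*(-1))) = 3740/(-15 + (-5 + 14)) = 3740/(-15 + 9) = 3740/(-6) = 3740*(-⅙) = -1870/3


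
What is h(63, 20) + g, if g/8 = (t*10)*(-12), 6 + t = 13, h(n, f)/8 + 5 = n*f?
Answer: 3320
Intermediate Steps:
h(n, f) = -40 + 8*f*n (h(n, f) = -40 + 8*(n*f) = -40 + 8*(f*n) = -40 + 8*f*n)
t = 7 (t = -6 + 13 = 7)
g = -6720 (g = 8*((7*10)*(-12)) = 8*(70*(-12)) = 8*(-840) = -6720)
h(63, 20) + g = (-40 + 8*20*63) - 6720 = (-40 + 10080) - 6720 = 10040 - 6720 = 3320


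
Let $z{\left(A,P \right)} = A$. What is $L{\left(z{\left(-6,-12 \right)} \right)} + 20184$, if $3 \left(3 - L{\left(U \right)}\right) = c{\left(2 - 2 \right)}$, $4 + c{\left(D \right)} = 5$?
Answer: $\frac{60560}{3} \approx 20187.0$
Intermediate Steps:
$c{\left(D \right)} = 1$ ($c{\left(D \right)} = -4 + 5 = 1$)
$L{\left(U \right)} = \frac{8}{3}$ ($L{\left(U \right)} = 3 - \frac{1}{3} = \frac{8}{3}$)
$L{\left(z{\left(-6,-12 \right)} \right)} + 20184 = \frac{8}{3} + 20184 = \frac{60560}{3}$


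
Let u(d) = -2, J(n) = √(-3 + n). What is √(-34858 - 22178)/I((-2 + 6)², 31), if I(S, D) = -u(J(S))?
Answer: 7*I*√291 ≈ 119.41*I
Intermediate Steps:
I(S, D) = 2 (I(S, D) = -1*(-2) = 2)
√(-34858 - 22178)/I((-2 + 6)², 31) = √(-34858 - 22178)/2 = √(-57036)*(½) = (14*I*√291)*(½) = 7*I*√291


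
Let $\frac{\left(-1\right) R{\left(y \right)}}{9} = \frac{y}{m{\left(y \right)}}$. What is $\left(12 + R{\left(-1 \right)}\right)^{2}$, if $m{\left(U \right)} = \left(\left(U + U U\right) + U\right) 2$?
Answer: $\frac{225}{4} \approx 56.25$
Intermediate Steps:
$m{\left(U \right)} = 2 U^{2} + 4 U$ ($m{\left(U \right)} = \left(\left(U + U^{2}\right) + U\right) 2 = \left(U^{2} + 2 U\right) 2 = 2 U^{2} + 4 U$)
$R{\left(y \right)} = - \frac{9}{2 \left(2 + y\right)}$ ($R{\left(y \right)} = - 9 \frac{y}{2 y \left(2 + y\right)} = - 9 y \frac{1}{2 y \left(2 + y\right)} = - 9 \frac{1}{2 \left(2 + y\right)} = - \frac{9}{2 \left(2 + y\right)}$)
$\left(12 + R{\left(-1 \right)}\right)^{2} = \left(12 - \frac{9}{4 + 2 \left(-1\right)}\right)^{2} = \left(12 - \frac{9}{4 - 2}\right)^{2} = \left(12 - \frac{9}{2}\right)^{2} = \left(\frac{15}{2}\right)^{2} = \frac{225}{4}$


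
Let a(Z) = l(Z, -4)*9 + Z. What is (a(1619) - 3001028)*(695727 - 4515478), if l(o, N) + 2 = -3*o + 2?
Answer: 11623968302622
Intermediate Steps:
l(o, N) = -3*o (l(o, N) = -2 + (-3*o + 2) = -2 + (2 - 3*o) = -3*o)
a(Z) = -26*Z (a(Z) = -3*Z*9 + Z = -27*Z + Z = -26*Z)
(a(1619) - 3001028)*(695727 - 4515478) = (-26*1619 - 3001028)*(695727 - 4515478) = (-42094 - 3001028)*(-3819751) = -3043122*(-3819751) = 11623968302622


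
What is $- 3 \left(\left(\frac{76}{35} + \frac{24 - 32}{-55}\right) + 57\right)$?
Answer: $- \frac{68511}{385} \approx -177.95$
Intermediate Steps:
$- 3 \left(\left(\frac{76}{35} + \frac{24 - 32}{-55}\right) + 57\right) = - 3 \left(\left(76 \cdot \frac{1}{35} + \left(24 - 32\right) \left(- \frac{1}{55}\right)\right) + 57\right) = - 3 \left(\left(\frac{76}{35} - - \frac{8}{55}\right) + 57\right) = - 3 \left(\left(\frac{76}{35} + \frac{8}{55}\right) + 57\right) = - 3 \left(\frac{892}{385} + 57\right) = \left(-3\right) \frac{22837}{385} = - \frac{68511}{385}$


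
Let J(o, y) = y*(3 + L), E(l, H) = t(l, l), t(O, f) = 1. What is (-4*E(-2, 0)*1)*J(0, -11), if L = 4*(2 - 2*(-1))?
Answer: 836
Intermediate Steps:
L = 16 (L = 4*(2 + 2) = 4*4 = 16)
E(l, H) = 1
J(o, y) = 19*y (J(o, y) = y*(3 + 16) = y*19 = 19*y)
(-4*E(-2, 0)*1)*J(0, -11) = (-4*1*1)*(19*(-11)) = -4*1*(-209) = -4*(-209) = 836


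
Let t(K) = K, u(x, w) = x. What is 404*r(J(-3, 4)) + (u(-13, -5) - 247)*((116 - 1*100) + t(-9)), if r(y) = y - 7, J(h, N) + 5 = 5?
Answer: -4648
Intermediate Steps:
J(h, N) = 0 (J(h, N) = -5 + 5 = 0)
r(y) = -7 + y
404*r(J(-3, 4)) + (u(-13, -5) - 247)*((116 - 1*100) + t(-9)) = 404*(-7 + 0) + (-13 - 247)*((116 - 1*100) - 9) = 404*(-7) - 260*((116 - 100) - 9) = -2828 - 260*(16 - 9) = -2828 - 260*7 = -2828 - 1820 = -4648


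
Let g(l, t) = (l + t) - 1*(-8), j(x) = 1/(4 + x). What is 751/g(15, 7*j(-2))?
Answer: 1502/53 ≈ 28.340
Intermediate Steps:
g(l, t) = 8 + l + t (g(l, t) = (l + t) + 8 = 8 + l + t)
751/g(15, 7*j(-2)) = 751/(8 + 15 + 7/(4 - 2)) = 751/(8 + 15 + 7/2) = 751/(53/2) = 751*(2/53) = 1502/53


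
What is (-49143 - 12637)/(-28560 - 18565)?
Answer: 12356/9425 ≈ 1.3110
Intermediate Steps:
(-49143 - 12637)/(-28560 - 18565) = -61780/(-47125) = -61780*(-1/47125) = 12356/9425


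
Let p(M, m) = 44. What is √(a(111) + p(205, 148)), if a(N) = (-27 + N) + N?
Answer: √239 ≈ 15.460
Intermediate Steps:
a(N) = -27 + 2*N
√(a(111) + p(205, 148)) = √((-27 + 2*111) + 44) = √((-27 + 222) + 44) = √(195 + 44) = √239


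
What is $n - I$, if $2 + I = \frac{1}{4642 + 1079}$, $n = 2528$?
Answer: $\frac{14474129}{5721} \approx 2530.0$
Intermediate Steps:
$I = - \frac{11441}{5721}$ ($I = -2 + \frac{1}{4642 + 1079} = -2 + \frac{1}{5721} = - \frac{11441}{5721} \approx -1.9998$)
$n - I = 2528 - - \frac{11441}{5721} = 2528 + \frac{11441}{5721} = \frac{14474129}{5721}$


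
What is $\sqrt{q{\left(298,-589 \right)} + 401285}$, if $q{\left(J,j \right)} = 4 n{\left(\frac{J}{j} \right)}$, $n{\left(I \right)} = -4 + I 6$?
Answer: $\frac{\sqrt{139204430221}}{589} \approx 633.45$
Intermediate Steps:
$n{\left(I \right)} = -4 + 6 I$
$q{\left(J,j \right)} = -16 + \frac{24 J}{j}$ ($q{\left(J,j \right)} = 4 \left(-4 + 6 \frac{J}{j}\right) = 4 \left(-4 + \frac{6 J}{j}\right) = -16 + \frac{24 J}{j}$)
$\sqrt{q{\left(298,-589 \right)} + 401285} = \sqrt{\left(-16 + 24 \cdot 298 \frac{1}{-589}\right) + 401285} = \sqrt{\left(-16 + 24 \cdot 298 \left(- \frac{1}{589}\right)\right) + 401285} = \sqrt{\left(-16 - \frac{7152}{589}\right) + 401285} = \sqrt{- \frac{16576}{589} + 401285} = \sqrt{\frac{236340289}{589}} = \frac{\sqrt{139204430221}}{589}$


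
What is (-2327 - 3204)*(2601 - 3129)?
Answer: 2920368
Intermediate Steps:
(-2327 - 3204)*(2601 - 3129) = -5531*(-528) = 2920368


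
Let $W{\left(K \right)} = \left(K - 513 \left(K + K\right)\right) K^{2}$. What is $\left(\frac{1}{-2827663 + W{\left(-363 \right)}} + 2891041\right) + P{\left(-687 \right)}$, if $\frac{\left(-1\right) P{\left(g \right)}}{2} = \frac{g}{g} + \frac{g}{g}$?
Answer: $\frac{141733444557243445}{49025123012} \approx 2.891 \cdot 10^{6}$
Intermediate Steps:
$P{\left(g \right)} = -4$ ($P{\left(g \right)} = - 2 \left(\frac{g}{g} + \frac{g}{g}\right) = - 2 \left(1 + 1\right) = \left(-2\right) 2 = -4$)
$W{\left(K \right)} = - 1025 K^{3}$ ($W{\left(K \right)} = \left(K - 513 \cdot 2 K\right) K^{2} = \left(K - 1026 K\right) K^{2} = - 1025 K K^{2} = - 1025 K^{3}$)
$\left(\frac{1}{-2827663 + W{\left(-363 \right)}} + 2891041\right) + P{\left(-687 \right)} = \left(\frac{1}{-2827663 - 1025 \left(-363\right)^{3}} + 2891041\right) - 4 = \left(\frac{1}{-2827663 - -49027950675} + 2891041\right) - 4 = \left(\frac{1}{-2827663 + 49027950675} + 2891041\right) - 4 = \left(\frac{1}{49025123012} + 2891041\right) - 4 = \frac{141733640657735493}{49025123012} - 4 = \frac{141733444557243445}{49025123012}$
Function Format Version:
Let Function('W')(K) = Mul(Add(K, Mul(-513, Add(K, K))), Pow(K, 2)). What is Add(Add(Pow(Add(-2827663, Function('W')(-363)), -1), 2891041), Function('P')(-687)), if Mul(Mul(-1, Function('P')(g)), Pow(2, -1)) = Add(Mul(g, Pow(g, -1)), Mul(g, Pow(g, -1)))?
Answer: Rational(141733444557243445, 49025123012) ≈ 2.8910e+6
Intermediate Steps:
Function('P')(g) = -4 (Function('P')(g) = Mul(-2, Add(Mul(g, Pow(g, -1)), Mul(g, Pow(g, -1)))) = Mul(-2, Add(1, 1)) = Mul(-2, 2) = -4)
Function('W')(K) = Mul(-1025, Pow(K, 3)) (Function('W')(K) = Mul(Add(K, Mul(-513, Mul(2, K))), Pow(K, 2)) = Mul(Add(K, Mul(-1026, K)), Pow(K, 2)) = Mul(Mul(-1025, K), Pow(K, 2)) = Mul(-1025, Pow(K, 3)))
Add(Add(Pow(Add(-2827663, Function('W')(-363)), -1), 2891041), Function('P')(-687)) = Add(Add(Pow(Add(-2827663, Mul(-1025, Pow(-363, 3))), -1), 2891041), -4) = Add(Add(Pow(Add(-2827663, Mul(-1025, -47832147)), -1), 2891041), -4) = Add(Add(Pow(Add(-2827663, 49027950675), -1), 2891041), -4) = Add(Add(Pow(49025123012, -1), 2891041), -4) = Add(Add(Rational(1, 49025123012), 2891041), -4) = Add(Rational(141733640657735493, 49025123012), -4) = Rational(141733444557243445, 49025123012)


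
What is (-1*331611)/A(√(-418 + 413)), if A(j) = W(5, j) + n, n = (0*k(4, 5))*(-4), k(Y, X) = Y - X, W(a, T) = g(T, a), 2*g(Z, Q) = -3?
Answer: 221074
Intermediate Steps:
g(Z, Q) = -3/2 (g(Z, Q) = (½)*(-3) = -3/2)
W(a, T) = -3/2
n = 0 (n = (0*(4 - 1*5))*(-4) = (0*(4 - 5))*(-4) = (0*(-1))*(-4) = 0*(-4) = 0)
A(j) = -3/2 (A(j) = -3/2 + 0 = -3/2)
(-1*331611)/A(√(-418 + 413)) = (-1*331611)/(-3/2) = -331611*(-⅔) = 221074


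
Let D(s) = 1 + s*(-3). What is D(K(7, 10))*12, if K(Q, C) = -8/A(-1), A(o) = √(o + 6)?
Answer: 12 + 288*√5/5 ≈ 140.80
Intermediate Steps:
A(o) = √(6 + o)
K(Q, C) = -8*√5/5 (K(Q, C) = -8/√(6 - 1) = -8*√5/5)
D(s) = 1 - 3*s
D(K(7, 10))*12 = (1 - (-24)*√5/5)*12 = (1 + 24*√5/5)*12 = 12 + 288*√5/5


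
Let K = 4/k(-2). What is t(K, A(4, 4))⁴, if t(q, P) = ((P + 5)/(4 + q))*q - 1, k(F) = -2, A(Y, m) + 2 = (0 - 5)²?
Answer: 707281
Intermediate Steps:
A(Y, m) = 23 (A(Y, m) = -2 + (0 - 5)² = -2 + (-5)² = -2 + 25 = 23)
K = -2 (K = 4/(-2) = 4*(-½) = -2)
t(q, P) = -1 + q*(5 + P)/(4 + q) (t(q, P) = ((5 + P)/(4 + q))*q - 1 = q*(5 + P)/(4 + q) - 1 = -1 + q*(5 + P)/(4 + q))
t(K, A(4, 4))⁴ = ((-4 + 4*(-2) + 23*(-2))/(4 - 2))⁴ = ((-4 - 8 - 46)/2)⁴ = ((½)*(-58))⁴ = (-29)⁴ = 707281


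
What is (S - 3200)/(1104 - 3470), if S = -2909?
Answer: 6109/2366 ≈ 2.5820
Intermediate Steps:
(S - 3200)/(1104 - 3470) = (-2909 - 3200)/(1104 - 3470) = -6109/(-2366) = -6109*(-1/2366) = 6109/2366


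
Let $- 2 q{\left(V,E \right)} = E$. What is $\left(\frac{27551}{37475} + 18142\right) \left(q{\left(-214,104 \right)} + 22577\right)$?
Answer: $\frac{612588999901}{1499} \approx 4.0867 \cdot 10^{8}$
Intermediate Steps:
$q{\left(V,E \right)} = - \frac{E}{2}$
$\left(\frac{27551}{37475} + 18142\right) \left(q{\left(-214,104 \right)} + 22577\right) = \left(\frac{27551}{37475} + 18142\right) \left(\left(- \frac{1}{2}\right) 104 + 22577\right) = \left(27551 \cdot \frac{1}{37475} + 18142\right) \left(-52 + 22577\right) = \left(\frac{27551}{37475} + 18142\right) 22525 = \frac{679899001}{37475} \cdot 22525 = \frac{612588999901}{1499}$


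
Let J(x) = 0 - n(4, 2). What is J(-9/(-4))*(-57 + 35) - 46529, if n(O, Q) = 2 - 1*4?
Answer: -46573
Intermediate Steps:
n(O, Q) = -2 (n(O, Q) = 2 - 4 = -2)
J(x) = 2 (J(x) = 0 - 1*(-2) = 0 + 2 = 2)
J(-9/(-4))*(-57 + 35) - 46529 = 2*(-57 + 35) - 46529 = 2*(-22) - 46529 = -44 - 46529 = -46573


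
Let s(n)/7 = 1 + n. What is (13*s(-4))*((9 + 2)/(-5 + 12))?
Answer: -429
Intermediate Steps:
s(n) = 7 + 7*n (s(n) = 7*(1 + n) = 7 + 7*n)
(13*s(-4))*((9 + 2)/(-5 + 12)) = (13*(7 + 7*(-4)))*((9 + 2)/(-5 + 12)) = (13*(7 - 28))*(11/7) = (13*(-21))*(11*(1/7)) = -273*11/7 = -429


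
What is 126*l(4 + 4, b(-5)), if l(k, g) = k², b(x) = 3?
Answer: 8064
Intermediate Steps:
126*l(4 + 4, b(-5)) = 126*(4 + 4)² = 126*8² = 126*64 = 8064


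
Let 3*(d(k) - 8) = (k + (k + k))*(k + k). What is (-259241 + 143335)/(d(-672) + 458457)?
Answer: -16558/194519 ≈ -0.085123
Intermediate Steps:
d(k) = 8 + 2*k² (d(k) = 8 + ((k + (k + k))*(k + k))/3 = 8 + ((k + 2*k)*(2*k))/3 = 8 + ((3*k)*(2*k))/3 = 8 + (6*k²)/3 = 8 + 2*k²)
(-259241 + 143335)/(d(-672) + 458457) = (-259241 + 143335)/((8 + 2*(-672)²) + 458457) = -115906/((8 + 2*451584) + 458457) = -115906/((8 + 903168) + 458457) = -115906/(903176 + 458457) = -115906/1361633 = -115906*1/1361633 = -16558/194519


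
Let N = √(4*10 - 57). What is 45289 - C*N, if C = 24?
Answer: 45289 - 24*I*√17 ≈ 45289.0 - 98.955*I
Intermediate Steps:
N = I*√17 (N = √(40 - 57) = √(-17) = I*√17 ≈ 4.1231*I)
45289 - C*N = 45289 - 24*I*√17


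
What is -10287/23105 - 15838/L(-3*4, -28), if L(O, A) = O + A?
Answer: 36552551/92420 ≈ 395.50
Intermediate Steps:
L(O, A) = A + O
-10287/23105 - 15838/L(-3*4, -28) = -10287/23105 - 15838/(-28 - 3*4) = -10287*1/23105 - 15838/(-28 - 12) = -10287/23105 - 15838/(-40) = -10287/23105 - 15838*(-1/40) = -10287/23105 + 7919/20 = 36552551/92420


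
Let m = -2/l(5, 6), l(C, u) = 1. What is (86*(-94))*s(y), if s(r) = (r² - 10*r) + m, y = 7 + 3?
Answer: 16168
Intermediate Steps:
y = 10
m = -2 (m = -2/1 = -2*1 = -2)
s(r) = -2 + r² - 10*r (s(r) = (r² - 10*r) - 2 = -2 + r² - 10*r)
(86*(-94))*s(y) = (86*(-94))*(-2 + 10² - 10*10) = -8084*(-2 + 100 - 100) = -8084*(-2) = 16168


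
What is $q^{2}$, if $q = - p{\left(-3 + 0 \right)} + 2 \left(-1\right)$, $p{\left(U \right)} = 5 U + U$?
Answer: $256$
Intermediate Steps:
$p{\left(U \right)} = 6 U$
$q = 16$ ($q = - 6 \left(-3 + 0\right) + 2 \left(-1\right) = - 6 \left(-3\right) - 2 = \left(-1\right) \left(-18\right) - 2 = 18 - 2 = 16$)
$q^{2} = 16^{2} = 256$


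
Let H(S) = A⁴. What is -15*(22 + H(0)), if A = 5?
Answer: -9705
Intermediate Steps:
H(S) = 625 (H(S) = 5⁴ = 625)
-15*(22 + H(0)) = -15*(22 + 625) = -15*647 = -9705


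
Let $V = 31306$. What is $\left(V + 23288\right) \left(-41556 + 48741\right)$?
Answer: $392257890$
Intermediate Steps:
$\left(V + 23288\right) \left(-41556 + 48741\right) = \left(31306 + 23288\right) \left(-41556 + 48741\right) = 54594 \cdot 7185 = 392257890$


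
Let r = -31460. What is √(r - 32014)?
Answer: I*√63474 ≈ 251.94*I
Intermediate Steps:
√(r - 32014) = √(-31460 - 32014) = √(-63474) = I*√63474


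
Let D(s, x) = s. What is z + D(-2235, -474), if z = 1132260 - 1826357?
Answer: -696332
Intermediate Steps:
z = -694097
z + D(-2235, -474) = -694097 - 2235 = -696332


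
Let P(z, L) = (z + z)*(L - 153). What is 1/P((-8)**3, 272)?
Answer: -1/121856 ≈ -8.2064e-6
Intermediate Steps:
P(z, L) = 2*z*(-153 + L) (P(z, L) = (2*z)*(-153 + L) = 2*z*(-153 + L))
1/P((-8)**3, 272) = 1/(2*(-8)**3*(-153 + 272)) = 1/(2*(-512)*119) = 1/(-121856) = -1/121856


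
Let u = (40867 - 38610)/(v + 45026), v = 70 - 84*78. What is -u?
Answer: -2257/38544 ≈ -0.058556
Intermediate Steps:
v = -6482 (v = 70 - 6552 = -6482)
u = 2257/38544 (u = (40867 - 38610)/(-6482 + 45026) = 2257/38544 ≈ 0.058556)
-u = -1*2257/38544 = -2257/38544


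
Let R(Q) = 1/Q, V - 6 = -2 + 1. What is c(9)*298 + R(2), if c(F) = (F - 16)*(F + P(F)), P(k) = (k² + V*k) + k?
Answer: -600767/2 ≈ -3.0038e+5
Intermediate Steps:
V = 5 (V = 6 + (-2 + 1) = 6 - 1 = 5)
P(k) = k² + 6*k (P(k) = (k² + 5*k) + k = k² + 6*k)
c(F) = (-16 + F)*(F + F*(6 + F)) (c(F) = (F - 16)*(F + F*(6 + F)) = (-16 + F)*(F + F*(6 + F)))
c(9)*298 + R(2) = (9*(-112 + 9² - 9*9))*298 + 1/2 = (9*(-112 + 81 - 81))*298 + ½ = (9*(-112))*298 + ½ = -1008*298 + ½ = -300384 + ½ = -600767/2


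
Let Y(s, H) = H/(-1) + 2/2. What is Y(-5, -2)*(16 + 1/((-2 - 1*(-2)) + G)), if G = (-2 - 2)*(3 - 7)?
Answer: 771/16 ≈ 48.188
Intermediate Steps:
Y(s, H) = 1 - H (Y(s, H) = H*(-1) + 2*(1/2) = -H + 1 = 1 - H)
G = 16 (G = -4*(-4) = 16)
Y(-5, -2)*(16 + 1/((-2 - 1*(-2)) + G)) = (1 - 1*(-2))*(16 + 1/((-2 - 1*(-2)) + 16)) = (1 + 2)*(16 + 1/((-2 + 2) + 16)) = 3*(16 + 1/(0 + 16)) = 3*(16 + 1/16) = 3*(257/16) = 771/16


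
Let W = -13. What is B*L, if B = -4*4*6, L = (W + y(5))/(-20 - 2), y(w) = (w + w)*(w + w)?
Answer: 4176/11 ≈ 379.64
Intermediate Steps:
y(w) = 4*w² (y(w) = (2*w)*(2*w) = 4*w²)
L = -87/22 (L = (-13 + 4*5²)/(-20 - 2) = (-13 + 4*25)/(-22) = (-13 + 100)*(-1/22) = 87*(-1/22) = -87/22 ≈ -3.9545)
B = -96 (B = -16*6 = -96)
B*L = -96*(-87/22) = 4176/11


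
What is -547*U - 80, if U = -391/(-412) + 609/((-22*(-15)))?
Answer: -36450481/22660 ≈ -1608.6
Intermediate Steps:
U = 63323/22660 (U = -391*(-1/412) + 609/330 = 391/412 + 609*(1/330) = 391/412 + 203/110 = 63323/22660 ≈ 2.7945)
-547*U - 80 = -547*63323/22660 - 80 = -34637681/22660 - 80 = -36450481/22660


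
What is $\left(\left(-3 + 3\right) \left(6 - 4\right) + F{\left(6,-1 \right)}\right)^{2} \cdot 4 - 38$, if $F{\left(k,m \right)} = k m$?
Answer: $106$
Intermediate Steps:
$\left(\left(-3 + 3\right) \left(6 - 4\right) + F{\left(6,-1 \right)}\right)^{2} \cdot 4 - 38 = \left(\left(-3 + 3\right) \left(6 - 4\right) + 6 \left(-1\right)\right)^{2} \cdot 4 - 38 = \left(0 \cdot 2 - 6\right)^{2} \cdot 4 - 38 = \left(0 - 6\right)^{2} \cdot 4 - 38 = \left(-6\right)^{2} \cdot 4 - 38 = 36 \cdot 4 - 38 = 144 - 38 = 106$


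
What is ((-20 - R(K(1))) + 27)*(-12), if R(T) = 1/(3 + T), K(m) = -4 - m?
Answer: -90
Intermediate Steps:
((-20 - R(K(1))) + 27)*(-12) = ((-20 - 1/(3 + (-4 - 1*1))) + 27)*(-12) = ((-20 - 1/(3 + (-4 - 1))) + 27)*(-12) = ((-20 - 1/(3 - 5)) + 27)*(-12) = ((-20 - 1/(-2)) + 27)*(-12) = ((-20 - 1*(-1/2)) + 27)*(-12) = ((-20 + 1/2) + 27)*(-12) = (-39/2 + 27)*(-12) = (15/2)*(-12) = -90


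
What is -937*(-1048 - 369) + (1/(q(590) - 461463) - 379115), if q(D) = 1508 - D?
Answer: 436879434629/460545 ≈ 9.4861e+5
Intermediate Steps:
-937*(-1048 - 369) + (1/(q(590) - 461463) - 379115) = -937*(-1048 - 369) + (1/((1508 - 1*590) - 461463) - 379115) = -937*(-1417) + (1/((1508 - 590) - 461463) - 379115) = 1327729 + (1/(918 - 461463) - 379115) = 1327729 + (1/(-460545) - 379115) = 1327729 + (-1/460545 - 379115) = 1327729 - 174599517676/460545 = 436879434629/460545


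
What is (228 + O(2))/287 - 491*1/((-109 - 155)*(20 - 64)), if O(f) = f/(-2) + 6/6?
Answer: 2507531/3333792 ≈ 0.75216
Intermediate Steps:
O(f) = 1 - f/2 (O(f) = f*(-½) + 6*(⅙) = -f/2 + 1 = 1 - f/2)
(228 + O(2))/287 - 491*1/((-109 - 155)*(20 - 64)) = (228 + (1 - ½*2))/287 - 491*1/((-109 - 155)*(20 - 64)) = (228 + (1 - 1))*(1/287) - 491/((-44*(-264))) = (228 + 0)*(1/287) - 491/11616 = 228*(1/287) - 491*1/11616 = 228/287 - 491/11616 = 2507531/3333792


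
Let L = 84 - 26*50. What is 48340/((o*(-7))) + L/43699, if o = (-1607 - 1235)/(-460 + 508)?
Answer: 50685736288/434673953 ≈ 116.61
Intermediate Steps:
o = -1421/24 (o = -2842/48 = -2842*1/48 = -1421/24 ≈ -59.208)
L = -1216 (L = 84 - 1300 = -1216)
48340/((o*(-7))) + L/43699 = 48340/((-1421/24*(-7))) - 1216/43699 = 48340/(9947/24) - 1216*1/43699 = 48340*(24/9947) - 1216/43699 = 1160160/9947 - 1216/43699 = 50685736288/434673953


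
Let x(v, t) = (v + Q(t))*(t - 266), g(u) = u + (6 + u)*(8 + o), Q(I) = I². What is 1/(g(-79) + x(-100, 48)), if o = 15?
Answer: -1/482230 ≈ -2.0737e-6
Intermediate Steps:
g(u) = 138 + 24*u (g(u) = u + (6 + u)*(8 + 15) = u + (6 + u)*23 = u + (138 + 23*u) = 138 + 24*u)
x(v, t) = (-266 + t)*(v + t²) (x(v, t) = (v + t²)*(t - 266) = (v + t²)*(-266 + t) = (-266 + t)*(v + t²))
1/(g(-79) + x(-100, 48)) = 1/((138 + 24*(-79)) + (48³ - 266*(-100) - 266*48² + 48*(-100))) = 1/((138 - 1896) + (110592 + 26600 - 266*2304 - 4800)) = 1/(-1758 + (110592 + 26600 - 612864 - 4800)) = 1/(-1758 - 480472) = 1/(-482230) = -1/482230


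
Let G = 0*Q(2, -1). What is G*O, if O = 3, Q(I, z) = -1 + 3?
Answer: 0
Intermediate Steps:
Q(I, z) = 2
G = 0 (G = 0*2 = 0)
G*O = 0*3 = 0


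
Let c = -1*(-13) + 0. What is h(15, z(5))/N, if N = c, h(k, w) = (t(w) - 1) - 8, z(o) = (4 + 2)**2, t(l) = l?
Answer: 27/13 ≈ 2.0769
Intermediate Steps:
z(o) = 36 (z(o) = 6**2 = 36)
h(k, w) = -9 + w (h(k, w) = (w - 1) - 8 = (-1 + w) - 8 = -9 + w)
c = 13 (c = 13 + 0 = 13)
N = 13
h(15, z(5))/N = (-9 + 36)/13 = 27*(1/13) = 27/13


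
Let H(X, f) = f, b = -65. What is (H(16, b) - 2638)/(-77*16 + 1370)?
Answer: -901/46 ≈ -19.587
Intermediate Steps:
(H(16, b) - 2638)/(-77*16 + 1370) = (-65 - 2638)/(-77*16 + 1370) = -2703/(-1232 + 1370) = -2703/138 = -2703*1/138 = -901/46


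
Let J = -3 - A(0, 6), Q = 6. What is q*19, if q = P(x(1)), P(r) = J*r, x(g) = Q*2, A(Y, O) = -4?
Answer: 228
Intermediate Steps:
x(g) = 12 (x(g) = 6*2 = 12)
J = 1 (J = -3 - 1*(-4) = -3 + 4 = 1)
P(r) = r (P(r) = 1*r = r)
q = 12
q*19 = 12*19 = 228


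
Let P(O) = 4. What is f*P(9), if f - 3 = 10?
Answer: 52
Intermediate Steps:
f = 13 (f = 3 + 10 = 13)
f*P(9) = 13*4 = 52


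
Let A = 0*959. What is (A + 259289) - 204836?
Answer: 54453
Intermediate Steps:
A = 0
(A + 259289) - 204836 = (0 + 259289) - 204836 = 259289 - 204836 = 54453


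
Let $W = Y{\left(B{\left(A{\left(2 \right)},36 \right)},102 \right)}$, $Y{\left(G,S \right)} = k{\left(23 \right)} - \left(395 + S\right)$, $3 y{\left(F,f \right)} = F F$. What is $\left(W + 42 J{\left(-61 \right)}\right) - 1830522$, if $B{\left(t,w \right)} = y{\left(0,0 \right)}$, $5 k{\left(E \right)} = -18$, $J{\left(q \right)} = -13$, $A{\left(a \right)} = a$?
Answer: $- \frac{9157843}{5} \approx -1.8316 \cdot 10^{6}$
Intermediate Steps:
$y{\left(F,f \right)} = \frac{F^{2}}{3}$ ($y{\left(F,f \right)} = \frac{F F}{3} = \frac{F^{2}}{3}$)
$k{\left(E \right)} = - \frac{18}{5}$ ($k{\left(E \right)} = \frac{1}{5} \left(-18\right) = - \frac{18}{5}$)
$B{\left(t,w \right)} = 0$ ($B{\left(t,w \right)} = \frac{0^{2}}{3} = \frac{1}{3} \cdot 0 = 0$)
$Y{\left(G,S \right)} = - \frac{1993}{5} - S$ ($Y{\left(G,S \right)} = - \frac{18}{5} - \left(395 + S\right) = - \frac{1993}{5} - S$)
$W = - \frac{2503}{5}$ ($W = - \frac{1993}{5} - 102 = - \frac{2503}{5} \approx -500.6$)
$\left(W + 42 J{\left(-61 \right)}\right) - 1830522 = \left(- \frac{2503}{5} + 42 \left(-13\right)\right) - 1830522 = \left(- \frac{2503}{5} - 546\right) - 1830522 = - \frac{5233}{5} - 1830522 = - \frac{9157843}{5}$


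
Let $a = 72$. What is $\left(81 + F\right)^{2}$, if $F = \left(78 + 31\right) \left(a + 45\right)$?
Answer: $164711556$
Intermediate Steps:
$F = 12753$ ($F = \left(78 + 31\right) \left(72 + 45\right) = 109 \cdot 117 = 12753$)
$\left(81 + F\right)^{2} = \left(81 + 12753\right)^{2} = 12834^{2} = 164711556$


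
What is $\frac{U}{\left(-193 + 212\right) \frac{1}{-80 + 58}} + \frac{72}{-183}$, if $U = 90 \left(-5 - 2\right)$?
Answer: $\frac{845004}{1159} \approx 729.08$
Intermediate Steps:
$U = -630$ ($U = 90 \left(-7\right) = -630$)
$\frac{U}{\left(-193 + 212\right) \frac{1}{-80 + 58}} + \frac{72}{-183} = - \frac{630}{\left(-193 + 212\right) \frac{1}{-80 + 58}} + \frac{72}{-183} = - \frac{630}{19 \frac{1}{-22}} + 72 \left(- \frac{1}{183}\right) = - \frac{630}{19 \left(- \frac{1}{22}\right)} - \frac{24}{61} = - \frac{630}{- \frac{19}{22}} - \frac{24}{61} = \left(-630\right) \left(- \frac{22}{19}\right) - \frac{24}{61} = \frac{13860}{19} - \frac{24}{61} = \frac{845004}{1159}$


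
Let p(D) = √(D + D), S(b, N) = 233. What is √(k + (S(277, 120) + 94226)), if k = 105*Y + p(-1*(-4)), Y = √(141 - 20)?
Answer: √(95614 + 2*√2) ≈ 309.22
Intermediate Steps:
Y = 11 (Y = √121 = 11)
p(D) = √2*√D (p(D) = √(2*D) = √2*√D)
k = 1155 + 2*√2 (k = 105*11 + √2*√(-1*(-4)) = 1155 + √2*√4 = 1155 + √2*2 = 1155 + 2*√2 ≈ 1157.8)
√(k + (S(277, 120) + 94226)) = √((1155 + 2*√2) + (233 + 94226)) = √((1155 + 2*√2) + 94459) = √(95614 + 2*√2)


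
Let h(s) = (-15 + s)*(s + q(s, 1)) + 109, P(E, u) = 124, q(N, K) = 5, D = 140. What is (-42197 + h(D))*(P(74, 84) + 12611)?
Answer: -305168805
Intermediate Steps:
h(s) = 109 + (-15 + s)*(5 + s) (h(s) = (-15 + s)*(s + 5) + 109 = (-15 + s)*(5 + s) + 109 = 109 + (-15 + s)*(5 + s))
(-42197 + h(D))*(P(74, 84) + 12611) = (-42197 + (34 + 140**2 - 10*140))*(124 + 12611) = (-42197 + (34 + 19600 - 1400))*12735 = (-42197 + 18234)*12735 = -23963*12735 = -305168805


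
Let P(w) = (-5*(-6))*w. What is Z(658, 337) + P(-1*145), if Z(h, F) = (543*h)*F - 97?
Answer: 120403631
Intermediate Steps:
Z(h, F) = -97 + 543*F*h (Z(h, F) = 543*F*h - 97 = -97 + 543*F*h)
P(w) = 30*w
Z(658, 337) + P(-1*145) = (-97 + 543*337*658) + 30*(-1*145) = (-97 + 120408078) + 30*(-145) = 120407981 - 4350 = 120403631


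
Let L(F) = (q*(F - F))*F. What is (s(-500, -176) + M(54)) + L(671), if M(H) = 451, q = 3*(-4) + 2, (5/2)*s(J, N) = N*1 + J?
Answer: 903/5 ≈ 180.60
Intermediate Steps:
s(J, N) = 2*J/5 + 2*N/5 (s(J, N) = 2*(N*1 + J)/5 = 2*(N + J)/5 = 2*(J + N)/5 = 2*J/5 + 2*N/5)
q = -10 (q = -12 + 2 = -10)
L(F) = 0 (L(F) = (-10*(F - F))*F = (-10*0)*F = 0*F = 0)
(s(-500, -176) + M(54)) + L(671) = (((⅖)*(-500) + (⅖)*(-176)) + 451) + 0 = ((-200 - 352/5) + 451) + 0 = (-1352/5 + 451) + 0 = 903/5 + 0 = 903/5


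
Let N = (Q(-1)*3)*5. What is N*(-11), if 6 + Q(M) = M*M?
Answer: 825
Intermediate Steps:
Q(M) = -6 + M² (Q(M) = -6 + M*M = -6 + M²)
N = -75 (N = ((-6 + (-1)²)*3)*5 = ((-6 + 1)*3)*5 = -5*3*5 = -15*5 = -75)
N*(-11) = -75*(-11) = 825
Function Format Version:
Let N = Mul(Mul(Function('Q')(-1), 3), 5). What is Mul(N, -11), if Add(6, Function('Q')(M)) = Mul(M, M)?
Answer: 825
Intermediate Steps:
Function('Q')(M) = Add(-6, Pow(M, 2)) (Function('Q')(M) = Add(-6, Mul(M, M)) = Add(-6, Pow(M, 2)))
N = -75 (N = Mul(Mul(Add(-6, Pow(-1, 2)), 3), 5) = Mul(Mul(Add(-6, 1), 3), 5) = Mul(Mul(-5, 3), 5) = Mul(-15, 5) = -75)
Mul(N, -11) = Mul(-75, -11) = 825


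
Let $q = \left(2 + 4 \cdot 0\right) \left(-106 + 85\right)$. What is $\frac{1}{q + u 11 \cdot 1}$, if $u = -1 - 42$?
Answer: $- \frac{1}{515} \approx -0.0019417$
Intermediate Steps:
$u = -43$ ($u = -1 - 42 = -43$)
$q = -42$ ($q = \left(2 + 0\right) \left(-21\right) = 2 \left(-21\right) = -42$)
$\frac{1}{q + u 11 \cdot 1} = \frac{1}{-42 - 43 \cdot 11 \cdot 1} = \frac{1}{-42 - 473} = \frac{1}{-515} = - \frac{1}{515}$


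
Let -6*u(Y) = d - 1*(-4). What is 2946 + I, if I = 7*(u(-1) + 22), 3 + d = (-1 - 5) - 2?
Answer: 18649/6 ≈ 3108.2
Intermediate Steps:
d = -11 (d = -3 + ((-1 - 5) - 2) = -3 + (-6 - 2) = -3 - 8 = -11)
u(Y) = 7/6 (u(Y) = -(-11 - 1*(-4))/6 = -(-11 + 4)/6 = -1/6*(-7) = 7/6)
I = 973/6 (I = 7*(7/6 + 22) = 7*(139/6) = 973/6 ≈ 162.17)
2946 + I = 2946 + 973/6 = 18649/6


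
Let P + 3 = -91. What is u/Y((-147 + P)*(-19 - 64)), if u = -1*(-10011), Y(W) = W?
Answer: 10011/20003 ≈ 0.50047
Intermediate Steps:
P = -94 (P = -3 - 91 = -94)
u = 10011
u/Y((-147 + P)*(-19 - 64)) = 10011/(((-147 - 94)*(-19 - 64))) = 10011/((-241*(-83))) = 10011/20003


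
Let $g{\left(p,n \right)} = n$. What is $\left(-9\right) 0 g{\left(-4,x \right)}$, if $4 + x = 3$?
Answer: $0$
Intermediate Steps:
$x = -1$ ($x = -4 + 3 = -1$)
$\left(-9\right) 0 g{\left(-4,x \right)} = \left(-9\right) 0 \left(-1\right) = 0 \left(-1\right) = 0$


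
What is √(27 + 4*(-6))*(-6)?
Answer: -6*√3 ≈ -10.392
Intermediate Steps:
√(27 + 4*(-6))*(-6) = √(27 - 24)*(-6) = √3*(-6) = -6*√3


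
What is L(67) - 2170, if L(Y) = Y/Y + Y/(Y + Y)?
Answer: -4337/2 ≈ -2168.5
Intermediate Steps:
L(Y) = 3/2 (L(Y) = 1 + Y/((2*Y)) = 1 + Y*(1/(2*Y)) = 1 + ½ = 3/2)
L(67) - 2170 = 3/2 - 2170 = -4337/2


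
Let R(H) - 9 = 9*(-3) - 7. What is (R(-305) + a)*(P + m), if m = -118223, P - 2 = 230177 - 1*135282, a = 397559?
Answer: -9272878084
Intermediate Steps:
P = 94897 (P = 2 + (230177 - 1*135282) = 2 + (230177 - 135282) = 2 + 94895 = 94897)
R(H) = -25 (R(H) = 9 + (9*(-3) - 7) = 9 + (-27 - 7) = 9 - 34 = -25)
(R(-305) + a)*(P + m) = (-25 + 397559)*(94897 - 118223) = 397534*(-23326) = -9272878084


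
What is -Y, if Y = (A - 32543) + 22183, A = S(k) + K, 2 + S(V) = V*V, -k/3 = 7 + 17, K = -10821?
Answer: 15999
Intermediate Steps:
k = -72 (k = -3*(7 + 17) = -3*24 = -72)
S(V) = -2 + V² (S(V) = -2 + V*V = -2 + V²)
A = -5639 (A = (-2 + (-72)²) - 10821 = (-2 + 5184) - 10821 = 5182 - 10821 = -5639)
Y = -15999 (Y = (-5639 - 32543) + 22183 = -38182 + 22183 = -15999)
-Y = -1*(-15999) = 15999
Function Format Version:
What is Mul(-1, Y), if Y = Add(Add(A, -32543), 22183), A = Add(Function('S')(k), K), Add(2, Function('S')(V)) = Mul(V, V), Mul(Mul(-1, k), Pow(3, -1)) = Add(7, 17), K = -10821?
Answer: 15999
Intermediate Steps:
k = -72 (k = Mul(-3, Add(7, 17)) = Mul(-3, 24) = -72)
Function('S')(V) = Add(-2, Pow(V, 2)) (Function('S')(V) = Add(-2, Mul(V, V)) = Add(-2, Pow(V, 2)))
A = -5639 (A = Add(Add(-2, Pow(-72, 2)), -10821) = Add(Add(-2, 5184), -10821) = Add(5182, -10821) = -5639)
Y = -15999 (Y = Add(Add(-5639, -32543), 22183) = Add(-38182, 22183) = -15999)
Mul(-1, Y) = Mul(-1, -15999) = 15999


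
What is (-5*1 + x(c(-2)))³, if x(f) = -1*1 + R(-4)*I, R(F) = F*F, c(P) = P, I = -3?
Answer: -157464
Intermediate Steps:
R(F) = F²
x(f) = -49 (x(f) = -1*1 + (-4)²*(-3) = -1 + 16*(-3) = -1 - 48 = -49)
(-5*1 + x(c(-2)))³ = (-5*1 - 49)³ = (-5 - 49)³ = (-54)³ = -157464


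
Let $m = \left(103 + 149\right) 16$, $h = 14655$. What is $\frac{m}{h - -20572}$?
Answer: $\frac{4032}{35227} \approx 0.11446$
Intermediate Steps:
$m = 4032$ ($m = 252 \cdot 16 = 4032$)
$\frac{m}{h - -20572} = \frac{4032}{14655 - -20572} = \frac{4032}{14655 + 20572} = \frac{4032}{35227}$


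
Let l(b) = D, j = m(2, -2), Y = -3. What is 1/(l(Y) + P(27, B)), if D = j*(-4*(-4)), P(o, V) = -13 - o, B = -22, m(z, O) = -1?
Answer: -1/56 ≈ -0.017857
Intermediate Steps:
j = -1
D = -16 (D = -(-4)*(-4) = -1*16 = -16)
l(b) = -16
1/(l(Y) + P(27, B)) = 1/(-16 + (-13 - 1*27)) = 1/(-16 + (-13 - 27)) = 1/(-16 - 40) = 1/(-56) = -1/56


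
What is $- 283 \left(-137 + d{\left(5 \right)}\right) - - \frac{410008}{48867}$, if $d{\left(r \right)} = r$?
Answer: $\frac{1825885660}{48867} \approx 37364.0$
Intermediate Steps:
$- 283 \left(-137 + d{\left(5 \right)}\right) - - \frac{410008}{48867} = - 283 \left(-137 + 5\right) - - \frac{410008}{48867} = \left(-283\right) \left(-132\right) - \left(-410008\right) \frac{1}{48867} = 37356 - - \frac{410008}{48867} = 37356 + \frac{410008}{48867} = \frac{1825885660}{48867}$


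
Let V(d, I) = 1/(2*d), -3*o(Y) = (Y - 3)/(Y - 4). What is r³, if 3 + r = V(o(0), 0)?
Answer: -125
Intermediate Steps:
o(Y) = -(-3 + Y)/(3*(-4 + Y)) (o(Y) = -(Y - 3)/(3*(Y - 4)) = -(-3 + Y)/(3*(-4 + Y)))
V(d, I) = 1/(2*d)
r = -5 (r = -3 + 1/(2*(((3 - 1*0)/(3*(-4 + 0))))) = -3 + 1/(2*(((⅓)*(3 + 0)/(-4)))) = -3 + 1/(2*(((⅓)*(-¼)*3))) = -3 + 1/(2*(-¼)) = -3 + (½)*(-4) = -3 - 2 = -5)
r³ = (-5)³ = -125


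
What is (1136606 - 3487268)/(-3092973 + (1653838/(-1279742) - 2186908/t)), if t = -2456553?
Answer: 1847475795274188453/2430886914317167219 ≈ 0.76000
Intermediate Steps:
(1136606 - 3487268)/(-3092973 + (1653838/(-1279742) - 2186908/t)) = (1136606 - 3487268)/(-3092973 + (1653838/(-1279742) - 2186908/(-2456553))) = -2350662/(-3092973 + (1653838*(-1/1279742) - 2186908*(-1/2456553))) = -2350662/(-3092973 + (-826919/639871 + 2186908/2456553)) = -2350662/(-3092973 - 632031341339/1571877024663) = -2350662/(-4861773828634334438/1571877024663) = -2350662*(-1571877024663/4861773828634334438) = 1847475795274188453/2430886914317167219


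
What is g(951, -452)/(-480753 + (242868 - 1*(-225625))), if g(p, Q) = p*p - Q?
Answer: -904853/12260 ≈ -73.805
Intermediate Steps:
g(p, Q) = p² - Q
g(951, -452)/(-480753 + (242868 - 1*(-225625))) = (951² - 1*(-452))/(-480753 + (242868 - 1*(-225625))) = (904401 + 452)/(-480753 + (242868 + 225625)) = 904853/(-480753 + 468493) = 904853/(-12260) = 904853*(-1/12260) = -904853/12260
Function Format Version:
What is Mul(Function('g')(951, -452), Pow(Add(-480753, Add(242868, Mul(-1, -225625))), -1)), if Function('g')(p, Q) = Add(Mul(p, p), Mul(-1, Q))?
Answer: Rational(-904853, 12260) ≈ -73.805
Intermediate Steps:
Function('g')(p, Q) = Add(Pow(p, 2), Mul(-1, Q))
Mul(Function('g')(951, -452), Pow(Add(-480753, Add(242868, Mul(-1, -225625))), -1)) = Mul(Add(Pow(951, 2), Mul(-1, -452)), Pow(Add(-480753, Add(242868, Mul(-1, -225625))), -1)) = Mul(Add(904401, 452), Pow(Add(-480753, Add(242868, 225625)), -1)) = Mul(904853, Pow(Add(-480753, 468493), -1)) = Mul(904853, Pow(-12260, -1)) = Mul(904853, Rational(-1, 12260)) = Rational(-904853, 12260)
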